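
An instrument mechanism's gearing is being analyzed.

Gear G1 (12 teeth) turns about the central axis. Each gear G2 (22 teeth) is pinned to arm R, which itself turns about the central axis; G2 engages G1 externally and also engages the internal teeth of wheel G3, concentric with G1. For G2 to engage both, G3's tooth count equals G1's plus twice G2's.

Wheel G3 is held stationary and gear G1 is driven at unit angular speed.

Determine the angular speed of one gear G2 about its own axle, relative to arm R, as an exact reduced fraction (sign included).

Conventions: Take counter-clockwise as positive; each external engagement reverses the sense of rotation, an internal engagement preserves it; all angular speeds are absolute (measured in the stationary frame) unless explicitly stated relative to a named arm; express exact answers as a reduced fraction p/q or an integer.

planetary set (12T centre, 22T on arm, 56T internal) — Willis relation
ring teeth: 12 + 2·22 = 56
12(ω_sun−ω_arm) = −56(ω_ring−ω_arm),  ω_ring = 0, ω_sun = 1
12(1−ω_arm) = −56(0−ω_arm)  ⇒  68·ω_arm = 12  ⇒  ω_arm = 3/17
sun–planet mesh: 12·(1−3/17) = −22·(ω_p−ω_arm)  ⇒  ω_p−ω_arm = -84/187
exact speed ratio = -84/187

-84/187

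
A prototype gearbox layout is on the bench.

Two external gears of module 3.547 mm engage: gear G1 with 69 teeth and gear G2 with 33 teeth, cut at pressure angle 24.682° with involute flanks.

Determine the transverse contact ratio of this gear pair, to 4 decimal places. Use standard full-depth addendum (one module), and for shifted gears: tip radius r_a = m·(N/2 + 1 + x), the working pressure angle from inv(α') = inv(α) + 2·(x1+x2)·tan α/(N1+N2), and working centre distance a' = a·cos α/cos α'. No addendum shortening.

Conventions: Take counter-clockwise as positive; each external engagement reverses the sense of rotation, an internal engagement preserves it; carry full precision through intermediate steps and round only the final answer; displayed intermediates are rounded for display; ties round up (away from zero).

1.5377

recognized (one external pair, fixed centres): single-mesh tooth geometry, m = 3.547, N1 = 69, N2 = 33
base radii: r_b1 = 111.191568, r_b2 = 53.178576
tip radii: r_a1 = 125.918500, r_a2 = 62.072500
no profile shift: α' = α, a' = a
action lengths: √(r_a1²−r_b1²) = 59.092334, √(r_a2²−r_b2²) = 32.016157
base pitch p_b = π·m·cos α = 10.125177
CR = (59.092334 + 32.016157 − 180.897000·sin 24.68200°)/10.125177 = 1.537674
contact ratio ≈ 1.5377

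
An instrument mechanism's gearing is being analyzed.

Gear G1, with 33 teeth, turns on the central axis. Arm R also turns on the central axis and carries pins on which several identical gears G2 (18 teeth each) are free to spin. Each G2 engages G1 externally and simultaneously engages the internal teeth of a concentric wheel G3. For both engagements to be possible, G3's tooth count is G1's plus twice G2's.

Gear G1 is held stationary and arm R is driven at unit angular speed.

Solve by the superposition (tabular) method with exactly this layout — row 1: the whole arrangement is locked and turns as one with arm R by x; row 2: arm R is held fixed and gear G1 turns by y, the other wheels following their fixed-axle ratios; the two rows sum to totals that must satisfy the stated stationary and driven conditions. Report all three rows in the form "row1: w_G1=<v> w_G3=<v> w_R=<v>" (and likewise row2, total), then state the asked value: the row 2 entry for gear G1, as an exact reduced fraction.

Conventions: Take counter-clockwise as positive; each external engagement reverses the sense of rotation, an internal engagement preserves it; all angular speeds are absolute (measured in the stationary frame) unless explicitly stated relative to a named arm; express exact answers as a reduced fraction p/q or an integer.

topology: planetary set — G1 33T / G2 18T / G3 69T, arm = carrier (Willis)
row 1 (train locked, turned with arm): all members turn x
row 2: sun turns y, ring = −(33/69)·y, arm 0
boundary: total ω_sun = x + y = 0 and total ω_arm = x = 1  ⇒  y = -1, x = 1
row 2 ring = −(33/69)·(-1) = 11/23
totals (row 1 + row 2): sun 1 + (-1) = 0, ring 1 + 11/23 = 34/23, arm 1 + 0 = 1
asked cell (row2, sun) = -1

row1: w_G1=1 w_G3=1 w_R=1
row2: w_G1=-1 w_G3=11/23 w_R=0
total: w_G1=0 w_G3=34/23 w_R=1
asked value: -1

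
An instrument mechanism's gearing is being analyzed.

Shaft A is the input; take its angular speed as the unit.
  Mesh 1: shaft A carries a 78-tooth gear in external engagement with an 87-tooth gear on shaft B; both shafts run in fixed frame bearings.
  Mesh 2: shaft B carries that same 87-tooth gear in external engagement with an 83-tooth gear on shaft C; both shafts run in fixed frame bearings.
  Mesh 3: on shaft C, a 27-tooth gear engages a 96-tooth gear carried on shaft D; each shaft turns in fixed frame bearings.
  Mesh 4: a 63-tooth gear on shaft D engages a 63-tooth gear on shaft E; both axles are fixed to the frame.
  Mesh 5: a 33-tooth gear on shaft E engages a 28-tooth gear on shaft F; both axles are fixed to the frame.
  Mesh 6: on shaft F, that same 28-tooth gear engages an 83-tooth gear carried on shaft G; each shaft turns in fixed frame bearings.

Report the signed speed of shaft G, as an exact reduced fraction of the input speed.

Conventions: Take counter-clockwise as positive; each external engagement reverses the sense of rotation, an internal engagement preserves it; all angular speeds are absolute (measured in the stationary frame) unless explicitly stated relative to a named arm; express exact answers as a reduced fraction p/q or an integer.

6-mesh fixed-axis compound train (all bearings frame-fixed)
mesh 1 [78T→87T]: |ω|/ω_in = 1×78/87 = 26/29, sense flips to −
mesh 2 [87T→83T]: |ω|/ω_in = (26/29)×87/83 = 78/83, sense flips to +
mesh 3 [27T→96T]: |ω|/ω_in = (78/83)×27/96 = 351/1328, sense flips to −
mesh 4 [63T→63T]: |ω|/ω_in = (351/1328)×63/63 = 351/1328, sense flips to +
mesh 5 [33T→28T]: |ω|/ω_in = (351/1328)×33/28 = 11583/37184, sense flips to −
mesh 6 [28T→83T]: |ω|/ω_in = (11583/37184)×28/83 = 11583/110224, sense flips to +
signed output speed (× input speed) = 11583/110224

11583/110224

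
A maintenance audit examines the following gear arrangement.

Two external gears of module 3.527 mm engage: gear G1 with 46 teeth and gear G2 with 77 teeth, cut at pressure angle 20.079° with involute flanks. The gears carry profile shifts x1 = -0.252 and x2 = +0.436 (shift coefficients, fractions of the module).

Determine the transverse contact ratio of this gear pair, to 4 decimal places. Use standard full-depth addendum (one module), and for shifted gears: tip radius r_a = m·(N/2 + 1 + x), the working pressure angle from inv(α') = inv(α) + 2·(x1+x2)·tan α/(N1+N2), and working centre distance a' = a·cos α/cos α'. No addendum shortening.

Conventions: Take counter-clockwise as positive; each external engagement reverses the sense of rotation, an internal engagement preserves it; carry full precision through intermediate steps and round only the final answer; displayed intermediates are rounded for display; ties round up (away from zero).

1.7548

single-mesh involute tooth geometry (46T engaging 77T at module 3.527)
base radii: r_b1 = 76.190478, r_b2 = 127.536234
tip radii: r_a1 = 83.759196, r_a2 = 140.854272
inv(α') = inv(20.079°) + 2·(-0.252+0.436)·tan α/(46+77) = 0.01618145  ⇒  α' = 20.53652°
a' = a·cos α / cos α' = 216.9105·cos 20.079°/cos 20.53652° = 217.552431
action lengths: √(r_a1²−r_b1²) = 34.793879, √(r_a2²−r_b2²) = 59.786578
base pitch p_b = π·m·cos α = 10.406932
CR = (34.793879 + 59.786578 − 217.552431·sin 20.53652°)/10.406932 = 1.754804
contact ratio ≈ 1.7548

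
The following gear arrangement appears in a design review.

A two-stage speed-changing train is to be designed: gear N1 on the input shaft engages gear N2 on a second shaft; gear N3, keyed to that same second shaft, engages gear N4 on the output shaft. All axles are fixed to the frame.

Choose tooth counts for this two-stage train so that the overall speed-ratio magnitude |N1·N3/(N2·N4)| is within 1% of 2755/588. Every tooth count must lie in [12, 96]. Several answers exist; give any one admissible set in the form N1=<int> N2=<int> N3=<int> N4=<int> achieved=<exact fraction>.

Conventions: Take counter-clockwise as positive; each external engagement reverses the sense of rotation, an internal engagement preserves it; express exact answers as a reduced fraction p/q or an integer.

class = fixed-axis compound train [2-stage, 2755/588 wanted]
target = 2755/588 in lowest terms: an exact hit needs N1·N3 = k·2755 and N2·N4 = k·588 for one integer k, every count in [12, 96]; additionally prefer no 1:1 stage (N1 ≠ N2, N3 ≠ N4)
k = 1: N1·N3 = 2755 = 29·95, N2·N4 = 588 = 12·49
achieved = 29·95/(12·49) = 2755/588; |achieved − target| = 0 ≤ 551/11760 ✓

N1=29 N2=12 N3=95 N4=49 achieved=2755/588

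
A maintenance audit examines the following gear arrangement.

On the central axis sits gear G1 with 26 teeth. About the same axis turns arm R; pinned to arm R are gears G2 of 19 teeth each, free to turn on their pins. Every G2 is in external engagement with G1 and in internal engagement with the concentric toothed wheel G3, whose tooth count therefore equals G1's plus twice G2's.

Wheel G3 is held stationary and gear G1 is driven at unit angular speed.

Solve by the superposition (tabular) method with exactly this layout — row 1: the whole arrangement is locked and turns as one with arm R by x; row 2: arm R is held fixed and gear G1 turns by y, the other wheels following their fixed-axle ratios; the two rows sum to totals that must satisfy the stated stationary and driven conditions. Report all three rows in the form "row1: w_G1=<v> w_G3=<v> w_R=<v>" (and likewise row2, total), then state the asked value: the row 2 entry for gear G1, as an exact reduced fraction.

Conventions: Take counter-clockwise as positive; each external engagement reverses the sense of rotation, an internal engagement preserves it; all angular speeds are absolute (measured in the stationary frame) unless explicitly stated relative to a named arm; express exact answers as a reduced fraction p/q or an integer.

row1: w_G1=13/45 w_G3=13/45 w_R=13/45
row2: w_G1=32/45 w_G3=-13/45 w_R=0
total: w_G1=1 w_G3=0 w_R=13/45
asked value: 32/45

topology: planetary set — G1 26T / G2 19T / G3 64T, arm = carrier (Willis)
superposition row 1 [locked train]: every member turns x
row 2: sun turns y, ring = −(26/64)·y, arm 0
boundary: total ω_ring = x − (26/64)·y = 0 and total ω_sun = x + y = 1  ⇒  y = 32/45, x = 13/45
row 2 ring = −(26/64)·32/45 = -13/45
totals (row 1 + row 2): sun 13/45 + 32/45 = 1, ring 13/45 + (-13/45) = 0, arm 13/45 + 0 = 13/45
asked cell (row2, sun) = 32/45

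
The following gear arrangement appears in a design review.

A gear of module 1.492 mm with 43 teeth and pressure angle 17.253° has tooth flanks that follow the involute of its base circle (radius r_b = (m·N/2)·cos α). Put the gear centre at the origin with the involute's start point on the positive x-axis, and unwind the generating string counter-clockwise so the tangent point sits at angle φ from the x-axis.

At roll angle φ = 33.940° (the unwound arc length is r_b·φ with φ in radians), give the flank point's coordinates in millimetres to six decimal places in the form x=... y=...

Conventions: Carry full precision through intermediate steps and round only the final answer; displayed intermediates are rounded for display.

x=35.547030 y=2.049003

single-mesh involute tooth geometry (43T wheel at module 1.492)
pitch radius r_p = m·N/2 = 1.492·43/2 = 32.078000
base radius r_b = r_p·cos α = 32.078000·cos 17.253° = 30.634632
roll angle φ = 33.940° = 0.59236475 rad
x = r_b·(cos φ + φ·sin φ) = 35.547030
y = r_b·(sin φ − φ·cos φ) = 2.049003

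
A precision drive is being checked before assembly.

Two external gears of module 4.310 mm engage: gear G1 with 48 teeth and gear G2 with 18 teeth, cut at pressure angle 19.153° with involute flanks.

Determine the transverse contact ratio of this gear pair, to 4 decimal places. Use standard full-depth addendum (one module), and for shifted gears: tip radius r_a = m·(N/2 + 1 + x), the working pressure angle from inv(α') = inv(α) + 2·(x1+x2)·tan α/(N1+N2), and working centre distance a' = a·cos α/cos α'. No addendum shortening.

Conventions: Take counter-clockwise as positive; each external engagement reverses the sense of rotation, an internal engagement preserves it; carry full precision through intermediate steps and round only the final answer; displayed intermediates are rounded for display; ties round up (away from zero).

1.6759

recognized (one external pair, fixed centres): single-mesh tooth geometry, m = 4.310, N1 = 48, N2 = 18
base radii: r_b1 = 97.714164, r_b2 = 36.642811
tip radii: r_a1 = 107.750000, r_a2 = 43.100000
no profile shift: α' = α, a' = a
action lengths: √(r_a1²−r_b1²) = 45.409301, √(r_a2²−r_b2²) = 22.691725
base pitch p_b = π·m·cos α = 12.790754
CR = (45.409301 + 22.691725 − 142.230000·sin 19.15300°)/12.790754 = 1.675939
contact ratio ≈ 1.6759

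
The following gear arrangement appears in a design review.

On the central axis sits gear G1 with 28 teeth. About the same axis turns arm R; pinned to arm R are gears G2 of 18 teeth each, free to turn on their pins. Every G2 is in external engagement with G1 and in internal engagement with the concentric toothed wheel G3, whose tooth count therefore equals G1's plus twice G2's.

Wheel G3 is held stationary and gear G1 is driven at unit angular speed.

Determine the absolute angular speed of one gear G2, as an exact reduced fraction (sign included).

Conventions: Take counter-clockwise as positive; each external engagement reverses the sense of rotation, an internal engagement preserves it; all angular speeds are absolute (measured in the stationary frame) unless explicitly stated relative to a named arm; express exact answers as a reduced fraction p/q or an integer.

topology: planetary set — G1 28T / G2 18T / G3 64T, arm = carrier (Willis)
ring teeth: 28 + 2·18 = 64
28(ω_sun−ω_arm) = −64(ω_ring−ω_arm),  ω_ring = 0, ω_sun = 1
28(1−ω_arm) = −64(0−ω_arm)  ⇒  92·ω_arm = 28  ⇒  ω_arm = 7/23
sun–planet mesh: 28·(1−7/23) = −18·(ω_p−ω_arm)  ⇒  ω_p−ω_arm = -224/207
ω_p = 7/23 − 224/207 = -7/9
exact speed ratio = -7/9

-7/9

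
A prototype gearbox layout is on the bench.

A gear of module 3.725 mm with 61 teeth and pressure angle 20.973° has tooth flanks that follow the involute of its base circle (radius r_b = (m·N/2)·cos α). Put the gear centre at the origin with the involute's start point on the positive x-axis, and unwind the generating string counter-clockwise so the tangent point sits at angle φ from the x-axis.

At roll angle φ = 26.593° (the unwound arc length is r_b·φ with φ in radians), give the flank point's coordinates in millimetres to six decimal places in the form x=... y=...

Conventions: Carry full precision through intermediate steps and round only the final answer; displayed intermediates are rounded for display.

x=116.904091 y=3.460068

class = single-mesh tooth geometry [base-circle involute, m = 3.725, 61T]
pitch radius r_p = m·N/2 = 3.725·61/2 = 113.612500
base radius r_b = r_p·cos α = 113.612500·cos 20.973° = 106.085581
roll angle φ = 26.593° = 0.46413541 rad
x = r_b·(cos φ + φ·sin φ) = 116.904091
y = r_b·(sin φ − φ·cos φ) = 3.460068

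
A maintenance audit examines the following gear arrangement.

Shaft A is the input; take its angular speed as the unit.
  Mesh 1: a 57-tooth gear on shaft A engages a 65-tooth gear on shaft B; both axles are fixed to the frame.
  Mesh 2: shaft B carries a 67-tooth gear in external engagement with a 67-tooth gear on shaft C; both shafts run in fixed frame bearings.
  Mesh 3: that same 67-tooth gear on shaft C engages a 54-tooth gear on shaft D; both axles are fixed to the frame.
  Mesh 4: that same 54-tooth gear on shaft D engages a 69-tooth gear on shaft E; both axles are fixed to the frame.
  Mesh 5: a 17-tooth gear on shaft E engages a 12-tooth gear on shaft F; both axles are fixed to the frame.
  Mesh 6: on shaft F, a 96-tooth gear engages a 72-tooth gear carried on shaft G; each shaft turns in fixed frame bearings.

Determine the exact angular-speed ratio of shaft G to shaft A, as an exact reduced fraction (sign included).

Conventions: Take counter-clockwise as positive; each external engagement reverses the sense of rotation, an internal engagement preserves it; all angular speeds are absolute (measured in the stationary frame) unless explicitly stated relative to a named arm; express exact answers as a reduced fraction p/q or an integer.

21641/13455

class = fixed-axis compound train [6 meshes; 6 ratios multiply, 6 sense flips]
mesh 1 [57T→65T]: running ratio 57/65, sense −
mesh 2 [67T→67T]: running ratio 57/65, sense +
mesh 3 [67T→54T]: running ratio 1273/1170, sense −
mesh 4 [54T→69T]: running ratio 1273/1495, sense +
mesh 5 [17T→12T]: running ratio 21641/17940, sense −
mesh 6 [96T→72T]: running ratio 21641/13455, sense +
ω_out/ω_in = 21641/13455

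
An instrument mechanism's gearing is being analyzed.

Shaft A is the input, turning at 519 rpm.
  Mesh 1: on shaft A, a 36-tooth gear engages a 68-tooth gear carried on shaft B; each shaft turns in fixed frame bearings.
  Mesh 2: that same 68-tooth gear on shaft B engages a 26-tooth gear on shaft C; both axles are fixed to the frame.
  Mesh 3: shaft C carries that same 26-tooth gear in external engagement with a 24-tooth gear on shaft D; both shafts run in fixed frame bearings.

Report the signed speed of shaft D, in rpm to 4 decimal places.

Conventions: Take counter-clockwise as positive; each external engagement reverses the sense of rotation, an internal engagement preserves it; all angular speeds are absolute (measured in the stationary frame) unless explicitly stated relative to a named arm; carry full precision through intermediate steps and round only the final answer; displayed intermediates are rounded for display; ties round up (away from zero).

class = fixed-axis compound train [3 meshes; 3 ratios multiply, 3 sense flips]
mesh 1 [36T→68T]: ω = 519.0000×36/68 = 274.7647 rpm, sense flips to −
mesh 2 [68T→26T]: ω = 274.7647×68/26 = 718.6154 rpm, sense flips to +
mesh 3 [26T→24T]: ω = 718.6154×26/24 = 778.5000 rpm, sense flips to −
signed output speed = -778.5000 rpm

-778.5000 rpm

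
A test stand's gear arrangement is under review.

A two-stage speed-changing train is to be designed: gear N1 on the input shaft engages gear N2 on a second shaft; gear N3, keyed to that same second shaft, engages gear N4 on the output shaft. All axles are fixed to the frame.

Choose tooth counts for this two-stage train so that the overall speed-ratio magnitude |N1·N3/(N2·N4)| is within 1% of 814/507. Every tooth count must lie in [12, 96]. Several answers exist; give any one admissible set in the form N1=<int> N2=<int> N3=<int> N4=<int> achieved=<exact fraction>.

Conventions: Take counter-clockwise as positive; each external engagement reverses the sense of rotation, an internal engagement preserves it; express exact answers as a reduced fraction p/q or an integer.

N1=22 N2=13 N3=37 N4=39 achieved=814/507

class = fixed-axis compound train [2-stage, 814/507 wanted]
target = 814/507 in lowest terms: an exact hit needs N1·N3 = k·814 and N2·N4 = k·507 for one integer k, every count in [12, 96]; additionally prefer no 1:1 stage (N1 ≠ N2, N3 ≠ N4)
k = 1: N1·N3 = 814 = 22·37, N2·N4 = 507 = 13·39
achieved = 22·37/(13·39) = 814/507; |achieved − target| = 0 ≤ 407/25350 ✓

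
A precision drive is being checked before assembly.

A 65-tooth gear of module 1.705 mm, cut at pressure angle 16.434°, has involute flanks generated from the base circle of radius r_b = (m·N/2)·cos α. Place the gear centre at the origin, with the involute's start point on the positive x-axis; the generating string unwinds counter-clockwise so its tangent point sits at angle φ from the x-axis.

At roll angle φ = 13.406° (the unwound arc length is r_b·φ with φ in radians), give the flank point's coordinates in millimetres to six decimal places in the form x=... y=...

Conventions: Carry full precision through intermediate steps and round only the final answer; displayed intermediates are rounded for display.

recognized (one wheel, involute flank): single-mesh tooth geometry, m = 1.705, N = 65
pitch radius r_p = m·N/2 = 1.705·65/2 = 55.412500
base radius r_b = r_p·cos α = 55.412500·cos 16.434° = 53.148692
roll angle φ = 13.406° = 0.23397884 rad
x = r_b·(cos φ + φ·sin φ) = 54.583683
y = r_b·(sin φ − φ·cos φ) = 0.225695

x=54.583683 y=0.225695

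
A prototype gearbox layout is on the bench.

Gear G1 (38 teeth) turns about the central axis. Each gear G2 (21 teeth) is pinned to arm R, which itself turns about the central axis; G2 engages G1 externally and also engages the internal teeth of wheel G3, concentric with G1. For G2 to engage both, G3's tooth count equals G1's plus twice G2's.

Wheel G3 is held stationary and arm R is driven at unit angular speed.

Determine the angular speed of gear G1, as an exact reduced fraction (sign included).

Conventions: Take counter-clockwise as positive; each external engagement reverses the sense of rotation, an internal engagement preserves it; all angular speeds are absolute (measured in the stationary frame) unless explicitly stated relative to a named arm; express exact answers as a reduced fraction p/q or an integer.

59/19

recognized (axles ride arm R): planetary set, 38/21/80 teeth
ring teeth: 38 + 2·21 = 80
38(ω_sun−ω_arm) = −80(ω_ring−ω_arm),  ω_ring = 0, ω_arm = 1
ω_sun = 1 − (80/38)(0−1) = 59/19
exact speed ratio = 59/19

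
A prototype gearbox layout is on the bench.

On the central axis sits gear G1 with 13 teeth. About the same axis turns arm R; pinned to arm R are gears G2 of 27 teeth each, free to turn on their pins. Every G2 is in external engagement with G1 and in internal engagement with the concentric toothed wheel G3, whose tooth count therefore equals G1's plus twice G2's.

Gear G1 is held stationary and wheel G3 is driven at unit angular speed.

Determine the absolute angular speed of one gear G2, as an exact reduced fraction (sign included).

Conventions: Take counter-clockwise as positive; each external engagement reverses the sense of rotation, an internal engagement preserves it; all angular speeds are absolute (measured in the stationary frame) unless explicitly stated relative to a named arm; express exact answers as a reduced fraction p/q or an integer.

topology: planetary set — G1 13T / G2 27T / G3 67T, arm = carrier (Willis)
ring teeth: 13 + 2·27 = 67
13(ω_sun−ω_arm) = −67(ω_ring−ω_arm),  ω_sun = 0, ω_ring = 1
13(0−ω_arm) = −67(1−ω_arm)  ⇒  80·ω_arm = 67  ⇒  ω_arm = 67/80
sun–planet mesh: 13·(0−67/80) = −27·(ω_p−ω_arm)  ⇒  ω_p−ω_arm = 871/2160
ω_p = 67/80 + 871/2160 = 67/54
exact speed ratio = 67/54

67/54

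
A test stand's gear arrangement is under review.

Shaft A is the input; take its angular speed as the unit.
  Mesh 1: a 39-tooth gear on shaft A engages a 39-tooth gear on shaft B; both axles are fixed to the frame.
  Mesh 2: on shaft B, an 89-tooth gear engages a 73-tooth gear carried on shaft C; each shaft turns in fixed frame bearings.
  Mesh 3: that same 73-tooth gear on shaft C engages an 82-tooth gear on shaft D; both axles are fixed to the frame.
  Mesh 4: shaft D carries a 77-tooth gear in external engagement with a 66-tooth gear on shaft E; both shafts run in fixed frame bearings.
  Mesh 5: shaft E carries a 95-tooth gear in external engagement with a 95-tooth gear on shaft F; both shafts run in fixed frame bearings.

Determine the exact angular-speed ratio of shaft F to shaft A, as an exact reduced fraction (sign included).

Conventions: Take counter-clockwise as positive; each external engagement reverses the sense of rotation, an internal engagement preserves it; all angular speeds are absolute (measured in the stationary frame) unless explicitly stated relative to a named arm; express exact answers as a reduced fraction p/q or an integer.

class = fixed-axis compound train [5 meshes; 5 ratios multiply, 5 sense flips]
mesh 1 [39T→39T]: running ratio 1, sense −
mesh 2 [89T→73T]: running ratio 89/73, sense +
mesh 3 [73T→82T]: running ratio 89/82, sense −
mesh 4 [77T→66T]: running ratio 623/492, sense +
mesh 5 [95T→95T]: running ratio 623/492, sense −
ω_out/ω_in = -623/492

-623/492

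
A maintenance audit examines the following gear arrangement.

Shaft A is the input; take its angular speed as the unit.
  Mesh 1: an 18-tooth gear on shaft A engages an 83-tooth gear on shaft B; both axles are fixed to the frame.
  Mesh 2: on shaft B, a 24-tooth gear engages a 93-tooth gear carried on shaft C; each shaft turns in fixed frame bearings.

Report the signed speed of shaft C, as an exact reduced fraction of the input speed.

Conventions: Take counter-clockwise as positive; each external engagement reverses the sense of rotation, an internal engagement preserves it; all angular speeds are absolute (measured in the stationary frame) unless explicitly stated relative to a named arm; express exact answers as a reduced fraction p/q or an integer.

144/2573

2-mesh fixed-axis compound train (all bearings frame-fixed)
mesh 1 [18T→83T]: |ω|/ω_in = 1×18/83 = 18/83, sense flips to −
mesh 2 [24T→93T]: |ω|/ω_in = (18/83)×24/93 = 144/2573, sense flips to +
signed output speed (× input speed) = 144/2573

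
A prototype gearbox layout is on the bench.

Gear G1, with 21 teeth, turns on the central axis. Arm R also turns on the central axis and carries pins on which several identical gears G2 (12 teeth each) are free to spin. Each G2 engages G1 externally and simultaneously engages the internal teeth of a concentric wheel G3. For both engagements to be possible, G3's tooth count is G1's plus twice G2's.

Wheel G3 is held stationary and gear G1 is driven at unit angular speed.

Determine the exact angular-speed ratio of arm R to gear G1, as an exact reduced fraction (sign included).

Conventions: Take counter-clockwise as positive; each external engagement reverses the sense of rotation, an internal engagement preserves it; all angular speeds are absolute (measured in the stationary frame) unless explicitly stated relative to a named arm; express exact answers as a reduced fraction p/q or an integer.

topology: planetary set — G1 21T / G2 12T / G3 45T, arm = carrier (Willis)
ring teeth: 21 + 2·12 = 45
21(ω_sun−ω_arm) = −45(ω_ring−ω_arm),  ω_ring = 0, ω_sun = 1
21(1−ω_arm) = −45(0−ω_arm)  ⇒  66·ω_arm = 21  ⇒  ω_arm = 7/22
ω_out/ω_in = 7/22

7/22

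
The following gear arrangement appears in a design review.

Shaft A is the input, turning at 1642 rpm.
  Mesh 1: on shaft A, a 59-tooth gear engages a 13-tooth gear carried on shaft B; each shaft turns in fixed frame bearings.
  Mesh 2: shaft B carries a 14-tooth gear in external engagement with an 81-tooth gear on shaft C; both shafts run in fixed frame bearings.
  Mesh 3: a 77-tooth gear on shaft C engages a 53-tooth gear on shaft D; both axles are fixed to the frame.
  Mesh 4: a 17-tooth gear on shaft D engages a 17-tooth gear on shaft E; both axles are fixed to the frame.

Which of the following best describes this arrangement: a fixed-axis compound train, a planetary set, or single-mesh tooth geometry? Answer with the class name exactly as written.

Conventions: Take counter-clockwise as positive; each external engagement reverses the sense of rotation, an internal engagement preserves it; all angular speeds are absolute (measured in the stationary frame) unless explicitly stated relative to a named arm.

fixed-axis compound train

recognized (5 fixed axles, 4 meshes): fixed-axis compound train
classification: fixed-axis compound train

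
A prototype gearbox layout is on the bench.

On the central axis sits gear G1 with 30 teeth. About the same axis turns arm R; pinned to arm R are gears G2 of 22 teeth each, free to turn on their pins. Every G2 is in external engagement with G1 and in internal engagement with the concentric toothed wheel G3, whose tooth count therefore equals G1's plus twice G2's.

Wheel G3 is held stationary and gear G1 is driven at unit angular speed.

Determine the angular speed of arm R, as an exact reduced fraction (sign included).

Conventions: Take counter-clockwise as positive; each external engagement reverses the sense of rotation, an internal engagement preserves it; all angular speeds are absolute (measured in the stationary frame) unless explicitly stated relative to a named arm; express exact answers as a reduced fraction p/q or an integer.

15/52

class = planetary set [G3 = 30+2·22 = 74; Willis about the carrier]
ring teeth: 30 + 2·22 = 74
30(ω_sun−ω_arm) = −74(ω_ring−ω_arm),  ω_ring = 0, ω_sun = 1
30(1−ω_arm) = −74(0−ω_arm)  ⇒  104·ω_arm = 30  ⇒  ω_arm = 15/52
exact speed ratio = 15/52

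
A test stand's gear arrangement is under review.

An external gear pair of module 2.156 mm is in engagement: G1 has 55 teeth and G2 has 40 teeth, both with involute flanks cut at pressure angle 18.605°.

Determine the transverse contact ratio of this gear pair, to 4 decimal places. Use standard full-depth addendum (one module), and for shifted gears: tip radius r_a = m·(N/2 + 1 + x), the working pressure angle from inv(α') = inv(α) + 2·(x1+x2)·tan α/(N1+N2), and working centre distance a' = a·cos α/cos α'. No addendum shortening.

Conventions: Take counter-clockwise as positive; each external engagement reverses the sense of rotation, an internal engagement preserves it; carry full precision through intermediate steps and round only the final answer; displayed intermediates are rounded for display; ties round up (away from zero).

recognized (one external pair, fixed centres): single-mesh tooth geometry, m = 2.156, N1 = 55, N2 = 40
base radii: r_b1 = 56.191539, r_b2 = 40.866573
tip radii: r_a1 = 61.446000, r_a2 = 45.276000
no profile shift: α' = α, a' = a
action lengths: √(r_a1²−r_b1²) = 24.862058, √(r_a2²−r_b2²) = 19.489468
base pitch p_b = π·m·cos α = 6.419306
CR = (24.862058 + 19.489468 − 102.410000·sin 18.60500°)/6.419306 = 1.819267
contact ratio ≈ 1.8193

1.8193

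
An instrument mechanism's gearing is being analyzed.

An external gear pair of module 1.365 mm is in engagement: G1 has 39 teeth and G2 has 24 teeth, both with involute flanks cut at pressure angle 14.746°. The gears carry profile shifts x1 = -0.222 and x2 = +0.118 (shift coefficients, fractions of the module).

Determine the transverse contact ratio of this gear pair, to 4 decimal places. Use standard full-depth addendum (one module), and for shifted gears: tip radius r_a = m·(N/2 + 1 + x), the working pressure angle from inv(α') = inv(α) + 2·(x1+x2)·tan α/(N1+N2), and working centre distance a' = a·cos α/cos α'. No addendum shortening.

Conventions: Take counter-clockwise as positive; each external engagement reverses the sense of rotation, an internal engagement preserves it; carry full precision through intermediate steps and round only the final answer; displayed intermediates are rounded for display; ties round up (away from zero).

1.9696

class = single-mesh tooth geometry [involute pair 39T × 24T, m = 1.365]
base radii: r_b1 = 25.740818, r_b2 = 15.840504
tip radii: r_a1 = 27.679470, r_a2 = 17.906070
inv(α') = inv(14.746°) + 2·(-0.222+0.118)·tan α/(39+24) = 0.00496814  ⇒  α' = 13.98730°
a' = a·cos α / cos α' = 42.9975·cos 14.746°/cos 13.98730° = 42.851909
action lengths: √(r_a1²−r_b1²) = 10.176607, √(r_a2²−r_b2²) = 8.348999
base pitch p_b = π·m·cos α = 4.147034
CR = (10.176607 + 8.348999 − 42.851909·sin 13.98730°)/4.147034 = 1.969603
contact ratio ≈ 1.9696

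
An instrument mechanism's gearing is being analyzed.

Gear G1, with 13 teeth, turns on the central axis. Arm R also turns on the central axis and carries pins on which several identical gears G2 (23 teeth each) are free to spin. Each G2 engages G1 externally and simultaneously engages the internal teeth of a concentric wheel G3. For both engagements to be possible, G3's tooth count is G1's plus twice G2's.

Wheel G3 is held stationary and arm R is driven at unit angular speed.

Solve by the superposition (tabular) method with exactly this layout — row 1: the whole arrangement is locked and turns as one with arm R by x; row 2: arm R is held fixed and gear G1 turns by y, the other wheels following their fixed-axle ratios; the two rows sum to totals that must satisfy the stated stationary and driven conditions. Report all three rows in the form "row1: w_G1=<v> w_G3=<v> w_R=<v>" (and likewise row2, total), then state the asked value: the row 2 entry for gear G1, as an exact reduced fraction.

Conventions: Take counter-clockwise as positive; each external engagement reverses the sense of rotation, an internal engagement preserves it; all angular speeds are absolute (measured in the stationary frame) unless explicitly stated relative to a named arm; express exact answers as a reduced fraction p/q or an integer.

row1: w_G1=1 w_G3=1 w_R=1
row2: w_G1=59/13 w_G3=-1 w_R=0
total: w_G1=72/13 w_G3=0 w_R=1
asked value: 59/13

topology: planetary set — G1 13T / G2 23T / G3 59T, arm = carrier (Willis)
row 1: whole set turns with the arm by x
superposition row 2 [arm held]: sun y, ring −(13/59)·y, arm 0
boundary: total ω_ring = x − (13/59)·y = 0 and total ω_arm = x = 1  ⇒  y = 59/13, x = 1
row 2 ring = −(13/59)·59/13 = -1
totals (row 1 + row 2): sun 1 + 59/13 = 72/13, ring 1 + (-1) = 0, arm 1 + 0 = 1
asked cell (row2, sun) = 59/13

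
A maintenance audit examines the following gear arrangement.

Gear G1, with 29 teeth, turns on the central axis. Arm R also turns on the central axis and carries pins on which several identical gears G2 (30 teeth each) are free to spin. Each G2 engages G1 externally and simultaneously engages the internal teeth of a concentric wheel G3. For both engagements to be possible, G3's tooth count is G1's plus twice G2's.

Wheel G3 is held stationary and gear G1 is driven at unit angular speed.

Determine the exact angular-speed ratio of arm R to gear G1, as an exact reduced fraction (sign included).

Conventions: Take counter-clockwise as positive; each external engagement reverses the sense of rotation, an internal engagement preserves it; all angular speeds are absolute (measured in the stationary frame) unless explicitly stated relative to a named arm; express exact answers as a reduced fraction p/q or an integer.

class = planetary set [G3 = 29+2·30 = 89; Willis about the carrier]
ring teeth: 29 + 2·30 = 89
29(ω_sun−ω_arm) = −89(ω_ring−ω_arm),  ω_ring = 0, ω_sun = 1
29(1−ω_arm) = −89(0−ω_arm)  ⇒  118·ω_arm = 29  ⇒  ω_arm = 29/118
ω_out/ω_in = 29/118

29/118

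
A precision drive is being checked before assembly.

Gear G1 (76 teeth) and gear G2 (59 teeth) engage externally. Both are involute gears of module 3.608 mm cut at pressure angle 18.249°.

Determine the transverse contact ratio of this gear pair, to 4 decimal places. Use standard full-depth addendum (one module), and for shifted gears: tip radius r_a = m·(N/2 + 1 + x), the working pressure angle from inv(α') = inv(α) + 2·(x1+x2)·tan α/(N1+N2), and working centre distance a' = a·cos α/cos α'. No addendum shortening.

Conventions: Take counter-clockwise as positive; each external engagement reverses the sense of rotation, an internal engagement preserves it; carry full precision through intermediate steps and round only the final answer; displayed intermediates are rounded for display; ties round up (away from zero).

1.9116

class = single-mesh tooth geometry [involute pair 76T × 59T, m = 3.608]
base radii: r_b1 = 130.208298, r_b2 = 101.082758
tip radii: r_a1 = 140.712000, r_a2 = 110.044000
no profile shift: α' = α, a' = a
action lengths: √(r_a1²−r_b1²) = 53.344784, √(r_a2²−r_b2²) = 43.496643
base pitch p_b = π·m·cos α = 10.764775
CR = (53.344784 + 43.496643 − 243.540000·sin 18.24900°)/10.764775 = 1.911564
contact ratio ≈ 1.9116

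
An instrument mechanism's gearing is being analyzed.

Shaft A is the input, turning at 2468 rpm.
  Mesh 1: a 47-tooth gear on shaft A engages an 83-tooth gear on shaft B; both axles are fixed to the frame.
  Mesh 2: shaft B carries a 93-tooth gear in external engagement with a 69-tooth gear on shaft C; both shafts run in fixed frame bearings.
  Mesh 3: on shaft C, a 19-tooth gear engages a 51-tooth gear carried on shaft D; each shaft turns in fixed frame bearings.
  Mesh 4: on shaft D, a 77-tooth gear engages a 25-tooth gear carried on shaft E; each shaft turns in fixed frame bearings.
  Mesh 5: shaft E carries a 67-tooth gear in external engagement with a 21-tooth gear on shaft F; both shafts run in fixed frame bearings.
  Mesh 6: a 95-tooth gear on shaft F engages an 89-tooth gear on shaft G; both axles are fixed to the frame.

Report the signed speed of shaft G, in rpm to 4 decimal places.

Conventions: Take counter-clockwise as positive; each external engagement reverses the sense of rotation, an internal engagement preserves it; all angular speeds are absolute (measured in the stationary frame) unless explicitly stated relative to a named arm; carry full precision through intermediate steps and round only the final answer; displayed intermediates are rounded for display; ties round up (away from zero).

+7360.7493 rpm

6-mesh fixed-axis compound train (all bearings frame-fixed)
mesh 1 [47T→83T]: ω = 2468.0000×47/83 = 1397.5422 rpm, sense flips to −
mesh 2 [93T→69T]: ω = 1397.5422×93/69 = 1883.6438 rpm, sense flips to +
mesh 3 [19T→51T]: ω = 1883.6438×19/51 = 701.7496 rpm, sense flips to −
mesh 4 [77T→25T]: ω = 701.7496×77/25 = 2161.3889 rpm, sense flips to +
mesh 5 [67T→21T]: ω = 2161.3889×67/21 = 6895.8599 rpm, sense flips to −
mesh 6 [95T→89T]: ω = 6895.8599×95/89 = 7360.7493 rpm, sense flips to +
signed output speed = +7360.7493 rpm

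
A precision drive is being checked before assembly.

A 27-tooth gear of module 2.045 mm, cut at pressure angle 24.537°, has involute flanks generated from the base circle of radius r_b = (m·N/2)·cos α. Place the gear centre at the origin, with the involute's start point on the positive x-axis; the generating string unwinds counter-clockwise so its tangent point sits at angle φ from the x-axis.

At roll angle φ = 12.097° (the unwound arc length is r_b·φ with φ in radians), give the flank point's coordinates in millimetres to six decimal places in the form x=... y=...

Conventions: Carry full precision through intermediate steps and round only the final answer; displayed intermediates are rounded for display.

x=25.667895 y=0.078438

single-mesh involute tooth geometry (27T wheel at module 2.045)
pitch radius r_p = m·N/2 = 2.045·27/2 = 27.607500
base radius r_b = r_p·cos α = 27.607500·cos 24.537° = 25.114357
roll angle φ = 12.097° = 0.21113248 rad
x = r_b·(cos φ + φ·sin φ) = 25.667895
y = r_b·(sin φ − φ·cos φ) = 0.078438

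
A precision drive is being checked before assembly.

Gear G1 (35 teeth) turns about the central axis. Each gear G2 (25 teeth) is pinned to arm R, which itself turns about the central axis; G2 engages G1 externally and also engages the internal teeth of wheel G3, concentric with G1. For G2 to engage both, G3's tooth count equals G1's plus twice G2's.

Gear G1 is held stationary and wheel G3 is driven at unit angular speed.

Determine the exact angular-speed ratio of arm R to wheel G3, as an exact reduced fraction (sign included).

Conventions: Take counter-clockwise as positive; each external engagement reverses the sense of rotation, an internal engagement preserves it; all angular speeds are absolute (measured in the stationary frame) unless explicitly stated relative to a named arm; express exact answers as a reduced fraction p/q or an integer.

17/24

recognized (axles ride arm R): planetary set, 35/25/85 teeth
ring teeth: 35 + 2·25 = 85
35(ω_sun−ω_arm) = −85(ω_ring−ω_arm),  ω_sun = 0, ω_ring = 1
35(0−ω_arm) = −85(1−ω_arm)  ⇒  120·ω_arm = 85  ⇒  ω_arm = 17/24
ω_out/ω_in = 17/24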